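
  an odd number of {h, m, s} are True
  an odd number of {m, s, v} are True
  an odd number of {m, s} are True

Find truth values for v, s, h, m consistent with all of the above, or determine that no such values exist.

v=F, s=F, h=F, m=T

{h, m, s}: 1 true → odd ✓
{m, s, v}: 1 true → odd ✓
{m, s}: 1 true → odd ✓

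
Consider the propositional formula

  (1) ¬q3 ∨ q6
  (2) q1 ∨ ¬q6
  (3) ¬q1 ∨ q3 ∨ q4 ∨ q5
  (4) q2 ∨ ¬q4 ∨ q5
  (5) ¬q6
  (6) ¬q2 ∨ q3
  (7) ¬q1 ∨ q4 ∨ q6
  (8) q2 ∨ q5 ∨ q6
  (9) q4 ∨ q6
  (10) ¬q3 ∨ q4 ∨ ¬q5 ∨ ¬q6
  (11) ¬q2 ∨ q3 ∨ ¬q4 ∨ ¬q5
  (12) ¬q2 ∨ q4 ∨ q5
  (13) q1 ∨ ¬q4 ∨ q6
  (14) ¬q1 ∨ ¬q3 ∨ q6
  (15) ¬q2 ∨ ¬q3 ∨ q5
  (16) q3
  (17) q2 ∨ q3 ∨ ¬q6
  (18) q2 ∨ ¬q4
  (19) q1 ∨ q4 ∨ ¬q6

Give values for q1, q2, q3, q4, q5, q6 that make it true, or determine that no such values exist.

UNSATISFIABLE

Case q3 = True:
  (¬q3 ∨ q6) forces q6 = True.
  Clause (¬q6) is falsified — contradiction.
Case q3 = False:
  Clause (q3) is falsified — contradiction.
Both cases fail, so the formula is unsatisfiable.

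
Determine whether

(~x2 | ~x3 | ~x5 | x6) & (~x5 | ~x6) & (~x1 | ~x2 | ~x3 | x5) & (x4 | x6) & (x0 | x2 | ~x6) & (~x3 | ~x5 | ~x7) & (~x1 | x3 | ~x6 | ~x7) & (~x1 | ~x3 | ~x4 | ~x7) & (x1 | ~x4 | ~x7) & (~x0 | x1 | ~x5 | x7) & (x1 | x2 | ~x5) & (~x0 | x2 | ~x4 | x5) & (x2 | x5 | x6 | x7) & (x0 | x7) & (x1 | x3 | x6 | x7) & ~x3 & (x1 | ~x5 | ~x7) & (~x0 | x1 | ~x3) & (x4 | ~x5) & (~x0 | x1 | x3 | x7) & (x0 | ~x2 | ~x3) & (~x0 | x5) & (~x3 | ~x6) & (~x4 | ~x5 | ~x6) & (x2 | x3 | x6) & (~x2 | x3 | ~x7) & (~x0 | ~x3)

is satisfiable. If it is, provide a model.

x0: True; x1: True; x2: True; x3: False; x4: True; x5: True; x6: False; x7: False

Unit clause (~x3) forces x3 = False.
Try x0 = False:
  (x0 | x7) forces x7 = True.
  (~x2 | x3 | ~x7) forces x2 = False.
  (x0 | x2 | ~x6) forces x6 = False.
  clause (x2 | x3 | x6) is falsified — backtrack.
So x0 = True.
  then (~x0 | x5) forces x5 = True.
  then (~x5 | ~x6) forces x6 = False.
  then (x4 | x6) forces x4 = True.
  then (x2 | x3 | x6) forces x2 = True.
  then (~x2 | x3 | ~x7) forces x7 = False.
  then (~x0 | x1 | ~x5 | x7) forces x1 = True.
All clauses satisfied.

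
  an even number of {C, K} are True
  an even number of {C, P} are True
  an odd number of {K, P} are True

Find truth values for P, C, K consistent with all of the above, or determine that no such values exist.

The formula is unsatisfiable.

Adding constraints 1, 2, 3 mod 2: every variable appears an even number of times on the left, so the left side is 0.
But the right sides sum to 1 (mod 2). 0 ≠ 1 — the system is inconsistent.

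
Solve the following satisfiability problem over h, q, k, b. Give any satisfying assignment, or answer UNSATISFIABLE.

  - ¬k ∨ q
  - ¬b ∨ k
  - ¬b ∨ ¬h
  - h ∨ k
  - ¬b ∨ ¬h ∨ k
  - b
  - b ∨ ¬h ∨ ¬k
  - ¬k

No satisfying assignment exists.

Case k = True:
  Clause (¬k) is falsified — contradiction.
Case k = False:
  (¬b ∨ k) forces b = False.
  Clause (b) is falsified — contradiction.
Both cases fail, so the formula is unsatisfiable.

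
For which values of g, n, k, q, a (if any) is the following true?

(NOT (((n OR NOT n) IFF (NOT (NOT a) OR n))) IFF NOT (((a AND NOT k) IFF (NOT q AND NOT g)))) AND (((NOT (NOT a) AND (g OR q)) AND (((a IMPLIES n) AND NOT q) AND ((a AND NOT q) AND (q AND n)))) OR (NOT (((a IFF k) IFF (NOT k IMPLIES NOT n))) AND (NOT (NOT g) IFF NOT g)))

Unsatisfiable — no assignment works.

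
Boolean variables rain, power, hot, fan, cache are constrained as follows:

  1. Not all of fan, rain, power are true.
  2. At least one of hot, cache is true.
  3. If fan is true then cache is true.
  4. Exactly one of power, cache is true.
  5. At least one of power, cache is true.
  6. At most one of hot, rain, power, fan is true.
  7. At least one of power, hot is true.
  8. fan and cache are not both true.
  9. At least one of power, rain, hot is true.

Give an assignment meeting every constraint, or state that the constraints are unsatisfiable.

rain: False, power: False, hot: True, fan: False, cache: True

  (1) {fan, rain, power}: 0/3 true — not all ✓
  (2) {hot, cache}: 2 true — at least one ✓
  (3) fan=F ⇒ cache: vacuous ✓
  (4) {power, cache}: 1 true — exactly one ✓
  (5) {power, cache}: 1 true — at least one ✓
  (6) {hot, rain, power, fan}: 1 true — at most one ✓
  (7) {power, hot}: 1 true — at least one ✓
  (8) fan=F, cache=T — not both ✓
  (9) {power, rain, hot}: 1 true — at least one ✓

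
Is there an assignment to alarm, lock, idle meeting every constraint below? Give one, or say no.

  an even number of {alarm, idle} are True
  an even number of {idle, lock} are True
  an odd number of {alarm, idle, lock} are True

alarm=T; lock=T; idle=T

{alarm, idle}: 2 true → even ✓
{idle, lock}: 2 true → even ✓
{alarm, idle, lock}: 3 true → odd ✓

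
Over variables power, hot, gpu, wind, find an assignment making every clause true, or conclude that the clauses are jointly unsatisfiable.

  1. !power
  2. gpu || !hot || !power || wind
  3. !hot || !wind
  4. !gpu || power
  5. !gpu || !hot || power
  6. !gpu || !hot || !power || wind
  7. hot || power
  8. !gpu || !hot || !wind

Unit clause (!power) forces power = False.
In (!gpu || power) only !gpu is left, so gpu = False.
In (hot || power) only hot is left, so hot = True.
In (!hot || !wind) only !wind is left, so wind = False.
All clauses satisfied.

power = False, hot = True, gpu = False, wind = False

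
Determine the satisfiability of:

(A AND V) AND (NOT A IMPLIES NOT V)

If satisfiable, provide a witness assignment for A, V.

A: True, V: True

  A AND V = True
  NOT A IMPLIES NOT V = True
    NOT A = False
    NOT V = False
Both conjuncts True, so the formula holds.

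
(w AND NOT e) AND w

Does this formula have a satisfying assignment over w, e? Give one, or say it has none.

w: True, e: False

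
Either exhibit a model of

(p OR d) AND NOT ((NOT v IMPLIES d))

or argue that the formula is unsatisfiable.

p = True, d = False, v = False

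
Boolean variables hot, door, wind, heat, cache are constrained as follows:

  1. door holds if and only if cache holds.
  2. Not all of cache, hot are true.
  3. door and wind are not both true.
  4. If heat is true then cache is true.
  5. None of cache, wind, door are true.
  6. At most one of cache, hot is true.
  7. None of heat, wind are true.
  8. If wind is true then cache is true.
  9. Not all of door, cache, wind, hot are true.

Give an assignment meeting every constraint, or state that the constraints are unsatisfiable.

hot: True; door: False; wind: False; heat: False; cache: False

  (1) door=F, cache=F — same ✓
  (2) {cache, hot}: 1/2 true — not all ✓
  (3) door=F, wind=F — not both ✓
  (4) heat=F ⇒ cache: vacuous ✓
  (5) {cache, wind, door}: 0 true — none ✓
  (6) {cache, hot}: 1 true — at most one ✓
  (7) {heat, wind}: 0 true — none ✓
  (8) wind=F ⇒ cache: vacuous ✓
  (9) {door, cache, wind, hot}: 1/4 true — not all ✓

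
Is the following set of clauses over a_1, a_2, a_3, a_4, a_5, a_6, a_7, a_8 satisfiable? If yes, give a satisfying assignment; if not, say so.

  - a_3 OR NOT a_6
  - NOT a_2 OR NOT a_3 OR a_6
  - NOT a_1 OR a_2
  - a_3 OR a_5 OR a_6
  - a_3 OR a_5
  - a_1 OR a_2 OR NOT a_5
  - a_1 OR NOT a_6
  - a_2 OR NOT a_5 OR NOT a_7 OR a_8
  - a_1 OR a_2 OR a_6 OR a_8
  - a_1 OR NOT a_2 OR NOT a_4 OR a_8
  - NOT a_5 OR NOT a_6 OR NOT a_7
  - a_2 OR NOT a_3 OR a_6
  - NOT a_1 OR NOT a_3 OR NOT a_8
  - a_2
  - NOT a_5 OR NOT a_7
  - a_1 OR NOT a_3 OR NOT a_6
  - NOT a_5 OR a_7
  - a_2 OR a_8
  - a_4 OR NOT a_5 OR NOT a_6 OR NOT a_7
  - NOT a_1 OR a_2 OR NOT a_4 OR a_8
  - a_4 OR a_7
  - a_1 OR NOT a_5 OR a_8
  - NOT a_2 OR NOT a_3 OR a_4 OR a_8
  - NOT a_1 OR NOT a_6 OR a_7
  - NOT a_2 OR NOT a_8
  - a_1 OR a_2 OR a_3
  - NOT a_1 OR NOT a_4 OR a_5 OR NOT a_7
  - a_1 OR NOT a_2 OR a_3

Case a_5 = True:
  (a_2) forces a_2 = True.
  (NOT a_5 OR NOT a_7) forces a_7 = False.
  Clause (NOT a_5 OR a_7) is falsified — contradiction.
Case a_5 = False:
  (a_3 OR a_5) forces a_3 = True.
  (a_2) forces a_2 = True.
  (NOT a_2 OR NOT a_3 OR a_6) forces a_6 = True.
  (a_1 OR NOT a_6) forces a_1 = True.
  (NOT a_1 OR NOT a_3 OR NOT a_8) forces a_8 = False.
  (NOT a_2 OR NOT a_3 OR a_4 OR a_8) forces a_4 = True.
  (NOT a_1 OR NOT a_6 OR a_7) forces a_7 = True.
  Clause (NOT a_1 OR NOT a_4 OR a_5 OR NOT a_7) is falsified — contradiction.
Both cases fail, so the formula is unsatisfiable.

Unsatisfiable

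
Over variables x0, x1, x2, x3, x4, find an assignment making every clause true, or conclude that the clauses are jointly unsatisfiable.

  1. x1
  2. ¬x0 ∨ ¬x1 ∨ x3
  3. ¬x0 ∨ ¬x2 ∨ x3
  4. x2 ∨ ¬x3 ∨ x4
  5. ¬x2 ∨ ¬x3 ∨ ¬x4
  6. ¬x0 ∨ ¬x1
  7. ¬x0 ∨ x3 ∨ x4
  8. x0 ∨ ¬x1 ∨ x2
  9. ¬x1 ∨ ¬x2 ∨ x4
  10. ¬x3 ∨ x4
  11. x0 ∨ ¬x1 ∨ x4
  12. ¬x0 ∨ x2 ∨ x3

x0 = False, x1 = True, x2 = True, x3 = False, x4 = True

Unit clause (x1) forces x1 = True.
In (¬x0 ∨ ¬x1) only ¬x0 is left, so x0 = False.
In (x0 ∨ ¬x1 ∨ x2) only x2 is left, so x2 = True.
In (¬x1 ∨ ¬x2 ∨ x4) only x4 is left, so x4 = True.
In (¬x2 ∨ ¬x3 ∨ ¬x4) only ¬x3 is left, so x3 = False.
All clauses satisfied.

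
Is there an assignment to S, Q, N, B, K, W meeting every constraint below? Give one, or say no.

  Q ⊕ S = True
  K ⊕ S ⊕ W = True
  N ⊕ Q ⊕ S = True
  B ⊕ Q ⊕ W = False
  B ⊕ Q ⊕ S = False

S = False; Q = True; N = False; B = True; K = True; W = False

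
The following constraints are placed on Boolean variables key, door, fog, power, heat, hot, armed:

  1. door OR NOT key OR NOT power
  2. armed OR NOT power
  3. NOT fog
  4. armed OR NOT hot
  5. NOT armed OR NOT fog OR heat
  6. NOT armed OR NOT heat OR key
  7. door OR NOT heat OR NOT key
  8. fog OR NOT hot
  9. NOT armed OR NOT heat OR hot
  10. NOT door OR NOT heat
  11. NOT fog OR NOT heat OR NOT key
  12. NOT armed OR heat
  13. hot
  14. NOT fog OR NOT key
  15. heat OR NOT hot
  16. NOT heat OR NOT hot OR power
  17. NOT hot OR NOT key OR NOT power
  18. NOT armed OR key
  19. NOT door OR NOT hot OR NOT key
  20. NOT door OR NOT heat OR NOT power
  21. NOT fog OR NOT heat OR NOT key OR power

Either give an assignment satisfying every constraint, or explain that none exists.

UNSATISFIABLE

Case fog = True:
  Clause (NOT fog) is falsified — contradiction.
Case fog = False:
  (fog OR NOT hot) forces hot = False.
  Clause (hot) is falsified — contradiction.
Both cases fail, so the formula is unsatisfiable.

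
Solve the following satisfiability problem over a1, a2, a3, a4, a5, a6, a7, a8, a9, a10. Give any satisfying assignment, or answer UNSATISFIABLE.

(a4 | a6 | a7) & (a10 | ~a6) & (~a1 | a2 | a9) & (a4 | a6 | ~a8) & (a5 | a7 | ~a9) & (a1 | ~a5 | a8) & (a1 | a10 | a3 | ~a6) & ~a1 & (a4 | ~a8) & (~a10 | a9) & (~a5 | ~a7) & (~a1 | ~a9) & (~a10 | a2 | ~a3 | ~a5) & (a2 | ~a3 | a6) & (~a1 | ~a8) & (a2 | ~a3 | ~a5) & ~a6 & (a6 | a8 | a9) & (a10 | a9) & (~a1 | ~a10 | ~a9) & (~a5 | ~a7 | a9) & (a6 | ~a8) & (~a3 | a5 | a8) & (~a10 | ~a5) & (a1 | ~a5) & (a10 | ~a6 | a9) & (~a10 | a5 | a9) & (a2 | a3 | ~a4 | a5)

a1=F; a2=T; a3=F; a4=T; a5=F; a6=F; a7=T; a8=F; a9=T; a10=F

Unit clause (~a1) forces a1 = False.
Unit clause (~a6) forces a6 = False.
In (a6 | ~a8) only ~a8 is left, so a8 = False.
In (a1 | ~a5) only ~a5 is left, so a5 = False.
In (a6 | a8 | a9) only a9 is left, so a9 = True.
In (~a3 | a5 | a8) only ~a3 is left, so a3 = False.
In (a5 | a7 | ~a9) only a7 is left, so a7 = True.
Set a2 = True.
Set a4 = True.
Set a10 = False.
All clauses satisfied.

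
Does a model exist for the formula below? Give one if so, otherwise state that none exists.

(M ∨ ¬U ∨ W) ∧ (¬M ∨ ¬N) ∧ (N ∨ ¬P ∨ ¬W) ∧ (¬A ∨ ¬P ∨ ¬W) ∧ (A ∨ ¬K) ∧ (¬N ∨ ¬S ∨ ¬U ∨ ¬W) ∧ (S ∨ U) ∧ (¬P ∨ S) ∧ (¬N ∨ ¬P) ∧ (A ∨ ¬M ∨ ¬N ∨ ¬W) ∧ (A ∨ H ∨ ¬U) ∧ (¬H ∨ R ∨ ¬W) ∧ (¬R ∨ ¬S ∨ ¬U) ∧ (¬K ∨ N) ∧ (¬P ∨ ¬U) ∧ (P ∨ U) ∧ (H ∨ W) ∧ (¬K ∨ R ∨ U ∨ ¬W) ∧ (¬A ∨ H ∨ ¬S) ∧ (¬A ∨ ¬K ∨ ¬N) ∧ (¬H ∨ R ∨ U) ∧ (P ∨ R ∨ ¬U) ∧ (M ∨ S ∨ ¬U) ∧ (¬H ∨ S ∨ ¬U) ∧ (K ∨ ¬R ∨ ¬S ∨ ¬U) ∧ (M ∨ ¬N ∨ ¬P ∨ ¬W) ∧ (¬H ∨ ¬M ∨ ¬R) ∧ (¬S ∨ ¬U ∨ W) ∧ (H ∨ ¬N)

Set A = False.
  then (A ∨ ¬K) forces K = False.
Set W = False.
  then (H ∨ W) forces H = True.
Try M = True:
  (¬M ∨ ¬N) forces N = False.
  (¬H ∨ ¬M ∨ ¬R) forces R = False.
  (¬H ∨ R ∨ U) forces U = True.
  (¬P ∨ ¬U) forces P = False.
  clause (P ∨ R ∨ ¬U) is falsified — backtrack.
So M = False.
  then (M ∨ ¬U ∨ W) forces U = False.
  then (S ∨ U) forces S = True.
  then (P ∨ U) forces P = True.
  then (¬H ∨ R ∨ U) forces R = True.
  then (¬N ∨ ¬P) forces N = False.
All clauses satisfied.

A = False, W = False, M = False, K = False, N = False, S = True, P = True, H = True, R = True, U = False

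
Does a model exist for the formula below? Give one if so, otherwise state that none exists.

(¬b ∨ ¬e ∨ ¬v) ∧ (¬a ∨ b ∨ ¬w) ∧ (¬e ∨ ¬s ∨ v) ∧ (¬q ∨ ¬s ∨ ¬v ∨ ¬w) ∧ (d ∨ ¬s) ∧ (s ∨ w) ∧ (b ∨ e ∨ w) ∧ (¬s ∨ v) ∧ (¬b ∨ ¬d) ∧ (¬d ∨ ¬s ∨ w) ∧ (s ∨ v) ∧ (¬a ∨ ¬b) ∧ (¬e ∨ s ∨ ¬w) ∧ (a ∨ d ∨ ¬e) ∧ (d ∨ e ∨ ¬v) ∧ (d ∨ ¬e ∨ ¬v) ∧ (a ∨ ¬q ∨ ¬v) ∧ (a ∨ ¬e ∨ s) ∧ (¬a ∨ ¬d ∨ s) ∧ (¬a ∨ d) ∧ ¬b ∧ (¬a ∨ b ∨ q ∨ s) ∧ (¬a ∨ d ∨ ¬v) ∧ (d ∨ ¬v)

a=F; s=F; e=F; v=T; d=T; b=F; q=F; w=T

Unit clause (¬b) forces b = False.
Set a = False.
Set s = False.
  then (s ∨ w) forces w = True.
  then (s ∨ v) forces v = True.
  then (¬e ∨ s ∨ ¬w) forces e = False.
  then (d ∨ e ∨ ¬v) forces d = True.
  then (a ∨ ¬q ∨ ¬v) forces q = False.
All clauses satisfied.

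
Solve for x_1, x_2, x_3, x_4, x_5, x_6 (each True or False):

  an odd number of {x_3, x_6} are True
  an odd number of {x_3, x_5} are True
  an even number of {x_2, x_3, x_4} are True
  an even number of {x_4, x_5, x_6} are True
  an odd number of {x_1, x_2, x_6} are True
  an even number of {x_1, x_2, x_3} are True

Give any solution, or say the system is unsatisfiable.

x_1 = False; x_2 = True; x_3 = True; x_4 = False; x_5 = False; x_6 = False

{x_3, x_6}: 1 true → odd ✓
{x_3, x_5}: 1 true → odd ✓
{x_2, x_3, x_4}: 2 true → even ✓
{x_4, x_5, x_6}: 0 true → even ✓
{x_1, x_2, x_6}: 1 true → odd ✓
{x_1, x_2, x_3}: 2 true → even ✓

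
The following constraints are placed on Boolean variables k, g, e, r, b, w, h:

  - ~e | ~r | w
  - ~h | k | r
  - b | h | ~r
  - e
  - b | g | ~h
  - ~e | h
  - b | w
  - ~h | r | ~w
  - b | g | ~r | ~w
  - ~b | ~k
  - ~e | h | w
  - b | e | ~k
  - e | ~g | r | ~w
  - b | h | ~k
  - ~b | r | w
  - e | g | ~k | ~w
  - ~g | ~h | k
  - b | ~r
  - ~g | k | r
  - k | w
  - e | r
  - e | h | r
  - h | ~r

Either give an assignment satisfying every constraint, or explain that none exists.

Unit clause (e) forces e = True.
In (~e | h) only h is left, so h = True.
Set k = False.
  then (~h | k | r) forces r = True.
  then (~g | ~h | k) forces g = False.
  then (b | ~r) forces b = True.
  then (k | w) forces w = True.
All clauses satisfied.

k = False, g = False, e = True, r = True, b = True, w = True, h = True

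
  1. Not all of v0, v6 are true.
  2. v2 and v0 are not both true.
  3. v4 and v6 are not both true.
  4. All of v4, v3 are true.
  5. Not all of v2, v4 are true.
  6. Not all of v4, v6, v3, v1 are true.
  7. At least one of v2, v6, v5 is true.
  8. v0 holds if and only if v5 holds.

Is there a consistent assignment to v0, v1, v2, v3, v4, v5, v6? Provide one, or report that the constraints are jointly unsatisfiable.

v0=T, v1=F, v2=F, v3=T, v4=T, v5=T, v6=F

  (1) {v0, v6}: 1/2 true — not all ✓
  (2) v2=F, v0=T — not both ✓
  (3) v4=T, v6=F — not both ✓
  (4) {v4, v3}: all 2 true ✓
  (5) {v2, v4}: 1/2 true — not all ✓
  (6) {v4, v6, v3, v1}: 2/4 true — not all ✓
  (7) {v2, v6, v5}: 1 true — at least one ✓
  (8) v0=T, v5=T — same ✓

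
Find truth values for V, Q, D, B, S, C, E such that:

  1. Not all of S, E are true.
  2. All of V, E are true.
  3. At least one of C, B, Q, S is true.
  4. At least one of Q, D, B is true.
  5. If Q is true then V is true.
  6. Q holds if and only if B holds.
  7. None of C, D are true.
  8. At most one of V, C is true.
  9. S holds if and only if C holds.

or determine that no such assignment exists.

V=T; Q=T; D=F; B=T; S=F; C=F; E=T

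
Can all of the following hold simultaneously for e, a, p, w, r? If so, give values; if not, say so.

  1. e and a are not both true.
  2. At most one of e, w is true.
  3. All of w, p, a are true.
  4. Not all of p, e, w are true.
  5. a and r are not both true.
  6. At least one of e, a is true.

e=F; a=T; p=T; w=T; r=F

  (1) e=F, a=T — not both ✓
  (2) {e, w}: 1 true — at most one ✓
  (3) {w, p, a}: all 3 true ✓
  (4) {p, e, w}: 2/3 true — not all ✓
  (5) a=T, r=F — not both ✓
  (6) {e, a}: 1 true — at least one ✓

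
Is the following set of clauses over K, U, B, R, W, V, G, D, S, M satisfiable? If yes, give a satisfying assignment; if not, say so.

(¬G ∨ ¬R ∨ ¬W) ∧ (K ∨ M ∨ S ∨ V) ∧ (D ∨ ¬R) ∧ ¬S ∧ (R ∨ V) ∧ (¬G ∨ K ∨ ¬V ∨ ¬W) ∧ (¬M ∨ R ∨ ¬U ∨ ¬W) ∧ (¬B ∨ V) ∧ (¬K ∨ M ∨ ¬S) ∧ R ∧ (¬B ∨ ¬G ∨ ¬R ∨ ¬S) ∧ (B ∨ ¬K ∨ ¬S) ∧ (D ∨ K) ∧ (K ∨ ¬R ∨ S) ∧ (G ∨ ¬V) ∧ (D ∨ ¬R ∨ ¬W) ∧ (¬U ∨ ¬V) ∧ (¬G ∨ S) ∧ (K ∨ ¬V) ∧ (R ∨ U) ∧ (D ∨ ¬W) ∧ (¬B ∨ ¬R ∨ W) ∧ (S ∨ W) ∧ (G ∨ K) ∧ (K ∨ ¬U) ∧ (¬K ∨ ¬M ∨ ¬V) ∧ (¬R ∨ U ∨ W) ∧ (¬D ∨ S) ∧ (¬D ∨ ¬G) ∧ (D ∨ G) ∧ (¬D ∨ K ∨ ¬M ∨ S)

Case R = True:
  (D ∨ ¬R) forces D = True.
  (¬S) forces S = False.
  Clause (¬D ∨ S) is falsified — contradiction.
Case R = False:
  Clause (R) is falsified — contradiction.
Both cases fail, so the formula is unsatisfiable.

No satisfying assignment exists.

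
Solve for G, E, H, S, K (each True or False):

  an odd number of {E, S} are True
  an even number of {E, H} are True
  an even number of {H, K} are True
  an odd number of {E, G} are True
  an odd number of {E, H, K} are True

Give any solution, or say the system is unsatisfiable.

G: False, E: True, H: True, S: False, K: True

{E, S}: 1 true → odd ✓
{E, H}: 2 true → even ✓
{H, K}: 2 true → even ✓
{E, G}: 1 true → odd ✓
{E, H, K}: 3 true → odd ✓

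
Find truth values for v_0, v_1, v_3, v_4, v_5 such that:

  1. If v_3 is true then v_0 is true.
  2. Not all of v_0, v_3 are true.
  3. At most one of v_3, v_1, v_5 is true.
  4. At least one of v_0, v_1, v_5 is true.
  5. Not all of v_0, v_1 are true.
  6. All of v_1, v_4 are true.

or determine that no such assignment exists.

v_0 = False, v_1 = True, v_3 = False, v_4 = True, v_5 = False

  (1) v_3=F ⇒ v_0: vacuous ✓
  (2) {v_0, v_3}: 0/2 true — not all ✓
  (3) {v_3, v_1, v_5}: 1 true — at most one ✓
  (4) {v_0, v_1, v_5}: 1 true — at least one ✓
  (5) {v_0, v_1}: 1/2 true — not all ✓
  (6) {v_1, v_4}: all 2 true ✓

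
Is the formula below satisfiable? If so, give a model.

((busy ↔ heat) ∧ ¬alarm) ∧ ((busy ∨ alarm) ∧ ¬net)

busy = True, alarm = False, net = False, heat = True

  (busy ↔ heat) ∧ ¬alarm = True
    busy ↔ heat = True
    ¬alarm = True
  (busy ∨ alarm) ∧ ¬net = True
    busy ∨ alarm = True
    ¬net = True
Both conjuncts True, so the formula holds.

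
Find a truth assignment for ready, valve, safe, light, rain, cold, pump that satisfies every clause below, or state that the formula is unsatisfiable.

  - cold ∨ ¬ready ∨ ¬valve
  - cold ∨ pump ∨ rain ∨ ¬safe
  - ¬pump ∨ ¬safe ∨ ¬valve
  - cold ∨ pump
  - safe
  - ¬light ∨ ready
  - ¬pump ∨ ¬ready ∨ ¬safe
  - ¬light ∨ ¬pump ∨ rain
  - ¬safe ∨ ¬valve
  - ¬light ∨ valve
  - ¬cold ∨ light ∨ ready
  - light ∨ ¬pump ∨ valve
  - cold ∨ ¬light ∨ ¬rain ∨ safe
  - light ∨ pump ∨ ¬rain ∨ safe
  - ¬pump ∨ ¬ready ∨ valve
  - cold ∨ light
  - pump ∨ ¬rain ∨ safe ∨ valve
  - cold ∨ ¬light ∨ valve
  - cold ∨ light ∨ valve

Unit clause (safe) forces safe = True.
In (¬safe ∨ ¬valve) only ¬valve is left, so valve = False.
In (¬light ∨ valve) only ¬light is left, so light = False.
In (light ∨ ¬pump ∨ valve) only ¬pump is left, so pump = False.
In (cold ∨ light) only cold is left, so cold = True.
In (¬cold ∨ light ∨ ready) only ready is left, so ready = True.
Set rain = False.
All clauses satisfied.

ready: True, valve: False, safe: True, light: False, rain: False, cold: True, pump: False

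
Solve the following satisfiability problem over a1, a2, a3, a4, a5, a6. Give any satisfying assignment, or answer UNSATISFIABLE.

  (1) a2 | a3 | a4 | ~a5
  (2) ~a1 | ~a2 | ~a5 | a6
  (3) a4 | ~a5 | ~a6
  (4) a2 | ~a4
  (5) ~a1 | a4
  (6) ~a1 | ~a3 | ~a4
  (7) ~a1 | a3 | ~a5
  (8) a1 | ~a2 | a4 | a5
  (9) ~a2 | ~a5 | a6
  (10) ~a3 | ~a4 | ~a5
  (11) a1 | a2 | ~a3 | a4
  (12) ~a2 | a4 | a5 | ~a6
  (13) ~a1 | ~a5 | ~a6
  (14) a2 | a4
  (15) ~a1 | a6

a1 = False; a2 = True; a3 = False; a4 = True; a5 = False; a6 = True

Set a1 = False.
Try a2 = False:
  (a2 | ~a4) forces a4 = False.
  clause (a2 | a4) is falsified — backtrack.
So a2 = True.
Set a3 = False.
Try a4 = False:
  (a1 | ~a2 | a4 | a5) forces a5 = True.
  (a4 | ~a5 | ~a6) forces a6 = False.
  clause (~a2 | ~a5 | a6) is falsified — backtrack.
So a4 = True.
Set a5 = False.
Set a6 = True.
All clauses satisfied.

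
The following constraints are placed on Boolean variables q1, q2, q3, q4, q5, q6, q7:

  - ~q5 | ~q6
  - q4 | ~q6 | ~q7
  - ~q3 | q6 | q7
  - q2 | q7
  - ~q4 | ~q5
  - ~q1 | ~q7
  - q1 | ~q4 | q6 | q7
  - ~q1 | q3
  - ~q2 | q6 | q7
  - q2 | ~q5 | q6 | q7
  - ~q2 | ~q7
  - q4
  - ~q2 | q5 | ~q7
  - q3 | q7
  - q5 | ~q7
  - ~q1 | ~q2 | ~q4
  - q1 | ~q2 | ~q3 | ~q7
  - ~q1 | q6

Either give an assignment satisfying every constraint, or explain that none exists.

Unit clause (q4) forces q4 = True.
In (~q4 | ~q5) only ~q5 is left, so q5 = False.
In (q5 | ~q7) only ~q7 is left, so q7 = False.
In (q2 | q7) only q2 is left, so q2 = True.
In (~q2 | q6 | q7) only q6 is left, so q6 = True.
In (q3 | q7) only q3 is left, so q3 = True.
In (~q1 | ~q2 | ~q4) only ~q1 is left, so q1 = False.
All clauses satisfied.

q1 = False; q2 = True; q3 = True; q4 = True; q5 = False; q6 = True; q7 = False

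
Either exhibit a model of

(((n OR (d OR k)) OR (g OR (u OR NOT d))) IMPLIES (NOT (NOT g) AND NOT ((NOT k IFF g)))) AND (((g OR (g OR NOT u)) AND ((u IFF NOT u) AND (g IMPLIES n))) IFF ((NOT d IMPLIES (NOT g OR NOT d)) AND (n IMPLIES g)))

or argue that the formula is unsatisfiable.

Case g = True: the formula simplifies to NOT (NOT k) AND (((u IFF NOT u) AND n) IFF (NOT d IMPLIES NOT d)).
  k = True: simplifies to ((u IFF NOT u) AND n) IFF (NOT d IMPLIES NOT d).
    u = True: simplifies to NOT ((NOT d IMPLIES NOT d)).
      d = True: this becomes NOT ((False IMPLIES False)) = False.
      d = False: this becomes NOT ((True IMPLIES True)) = False.
    u = False: simplifies to NOT ((NOT d IMPLIES NOT d)).
      d = True: this becomes NOT ((False IMPLIES False)) = False.
      d = False: this becomes NOT ((True IMPLIES True)) = False.
  k = False: the conjunct NOT (NOT k) becomes NOT (NOT False) = False.
Case g = False: the formula simplifies to NOT (((n OR (d OR k)) OR (u OR NOT d))) AND ((NOT u AND (u IFF NOT u)) IFF NOT n).
  d = True: the conjunct NOT (((n OR (d OR k)) OR (u OR NOT d))) becomes NOT ((True OR u)) = False.
  d = False: the conjunct NOT (((n OR (d OR k)) OR (u OR NOT d))) becomes NOT (((n OR k) OR True)) = False.
Both cases fail — unsatisfiable.

Unsatisfiable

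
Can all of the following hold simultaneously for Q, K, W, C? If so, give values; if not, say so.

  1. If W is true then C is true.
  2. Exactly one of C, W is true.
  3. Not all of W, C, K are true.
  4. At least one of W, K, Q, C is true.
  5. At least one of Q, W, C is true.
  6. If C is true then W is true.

Case W = True:
  (1) with W=T forces C = True.
  Constraint (2) is violated (C=T, W=T) — contradiction.
Case W = False:
  (2) with W=F forces C = True.
  Constraint (6) is violated (C=T, W=F) — contradiction.
Both cases fail — unsatisfiable.

UNSATISFIABLE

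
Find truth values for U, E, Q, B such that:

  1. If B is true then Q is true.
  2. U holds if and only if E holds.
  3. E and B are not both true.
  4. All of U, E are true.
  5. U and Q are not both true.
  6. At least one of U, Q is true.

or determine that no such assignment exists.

U=T, E=T, Q=F, B=F

  (1) B=F ⇒ Q: vacuous ✓
  (2) U=T, E=T — same ✓
  (3) E=T, B=F — not both ✓
  (4) {U, E}: all 2 true ✓
  (5) U=T, Q=F — not both ✓
  (6) {U, Q}: 1 true — at least one ✓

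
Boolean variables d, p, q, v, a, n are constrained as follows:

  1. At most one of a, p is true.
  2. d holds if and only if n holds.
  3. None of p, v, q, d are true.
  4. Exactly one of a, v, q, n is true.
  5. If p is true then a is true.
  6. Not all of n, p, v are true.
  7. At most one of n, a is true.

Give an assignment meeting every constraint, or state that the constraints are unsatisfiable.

d: False, p: False, q: False, v: False, a: True, n: False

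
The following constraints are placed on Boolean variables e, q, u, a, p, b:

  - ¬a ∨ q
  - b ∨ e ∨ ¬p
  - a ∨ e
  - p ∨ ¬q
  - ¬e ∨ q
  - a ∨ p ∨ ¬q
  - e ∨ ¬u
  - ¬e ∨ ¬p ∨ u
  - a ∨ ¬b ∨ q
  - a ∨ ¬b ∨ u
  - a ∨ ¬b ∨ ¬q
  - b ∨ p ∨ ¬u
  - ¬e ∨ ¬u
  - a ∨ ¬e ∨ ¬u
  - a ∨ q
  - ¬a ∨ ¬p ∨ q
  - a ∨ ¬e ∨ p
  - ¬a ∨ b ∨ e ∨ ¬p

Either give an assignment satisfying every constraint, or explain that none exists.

e=F; q=T; u=F; a=T; p=T; b=T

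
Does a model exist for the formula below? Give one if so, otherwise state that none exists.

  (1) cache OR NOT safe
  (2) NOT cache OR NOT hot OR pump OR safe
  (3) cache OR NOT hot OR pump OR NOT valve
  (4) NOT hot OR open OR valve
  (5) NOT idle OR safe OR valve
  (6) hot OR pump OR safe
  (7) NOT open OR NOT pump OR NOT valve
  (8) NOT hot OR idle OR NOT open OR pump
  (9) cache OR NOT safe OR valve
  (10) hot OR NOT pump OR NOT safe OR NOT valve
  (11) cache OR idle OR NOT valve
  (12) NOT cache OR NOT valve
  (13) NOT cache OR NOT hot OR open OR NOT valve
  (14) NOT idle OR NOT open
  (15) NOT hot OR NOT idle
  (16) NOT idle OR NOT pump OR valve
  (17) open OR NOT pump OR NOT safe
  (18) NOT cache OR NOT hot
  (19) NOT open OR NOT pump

pump = True; idle = False; hot = False; valve = False; safe = False; open = False; cache = False

Set pump = True.
  then (NOT open OR NOT pump) forces open = False.
  then (open OR NOT pump OR NOT safe) forces safe = False.
Set idle = False.
Set hot = False.
Set valve = False.
Set cache = False.
All clauses satisfied.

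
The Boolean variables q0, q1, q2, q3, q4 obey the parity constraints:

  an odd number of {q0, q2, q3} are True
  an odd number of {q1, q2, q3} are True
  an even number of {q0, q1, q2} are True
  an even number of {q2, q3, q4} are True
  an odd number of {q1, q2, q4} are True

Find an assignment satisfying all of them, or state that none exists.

q0: False, q1: False, q2: False, q3: True, q4: True

{q0, q2, q3}: 1 true → odd ✓
{q1, q2, q3}: 1 true → odd ✓
{q0, q1, q2}: 0 true → even ✓
{q2, q3, q4}: 2 true → even ✓
{q1, q2, q4}: 1 true → odd ✓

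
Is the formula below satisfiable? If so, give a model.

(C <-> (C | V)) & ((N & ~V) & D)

N=T; C=T; V=F; D=T

  C <-> (C | V) = True
    C | V = True
  (N & ~V) & D = True
    N & ~V = True
      ~V = True
Both conjuncts True, so the formula holds.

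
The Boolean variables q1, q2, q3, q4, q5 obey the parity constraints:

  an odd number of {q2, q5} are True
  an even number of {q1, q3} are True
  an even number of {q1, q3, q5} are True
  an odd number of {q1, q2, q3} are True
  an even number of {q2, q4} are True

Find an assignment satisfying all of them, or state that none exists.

q1 = False, q2 = True, q3 = False, q4 = True, q5 = False

{q2, q5}: 1 true → odd ✓
{q1, q3}: 0 true → even ✓
{q1, q3, q5}: 0 true → even ✓
{q1, q2, q3}: 1 true → odd ✓
{q2, q4}: 2 true → even ✓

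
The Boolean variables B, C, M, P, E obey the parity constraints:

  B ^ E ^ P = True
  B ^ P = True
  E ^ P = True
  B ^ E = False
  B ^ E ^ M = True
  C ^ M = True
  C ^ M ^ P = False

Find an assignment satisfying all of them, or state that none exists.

B = False, C = False, M = True, P = True, E = False

B ^ E ^ P = F ^ F ^ T = True ✓
B ^ P = F ^ T = True ✓
E ^ P = F ^ T = True ✓
B ^ E = F ^ F = False ✓
B ^ E ^ M = F ^ F ^ T = True ✓
C ^ M = F ^ T = True ✓
C ^ M ^ P = F ^ T ^ T = False ✓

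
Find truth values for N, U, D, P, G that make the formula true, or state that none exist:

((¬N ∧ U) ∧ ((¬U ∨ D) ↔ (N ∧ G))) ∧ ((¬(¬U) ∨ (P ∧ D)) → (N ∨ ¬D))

N = False, U = True, D = False, P = False, G = True

  (¬N ∧ U) ∧ ((¬U ∨ D) ↔ (N ∧ G)) = True
    ¬N ∧ U = True
      ¬N = True
    (¬U ∨ D) ↔ (N ∧ G) = True
      ¬U ∨ D = False
        ¬U = False
      N ∧ G = False
  (¬(¬U) ∨ (P ∧ D)) → (N ∨ ¬D) = True
    ¬(¬U) ∨ (P ∧ D) = True
      ¬(¬U) = True
        ¬U = False
      P ∧ D = False
    N ∨ ¬D = True
      ¬D = True
Both conjuncts True, so the formula holds.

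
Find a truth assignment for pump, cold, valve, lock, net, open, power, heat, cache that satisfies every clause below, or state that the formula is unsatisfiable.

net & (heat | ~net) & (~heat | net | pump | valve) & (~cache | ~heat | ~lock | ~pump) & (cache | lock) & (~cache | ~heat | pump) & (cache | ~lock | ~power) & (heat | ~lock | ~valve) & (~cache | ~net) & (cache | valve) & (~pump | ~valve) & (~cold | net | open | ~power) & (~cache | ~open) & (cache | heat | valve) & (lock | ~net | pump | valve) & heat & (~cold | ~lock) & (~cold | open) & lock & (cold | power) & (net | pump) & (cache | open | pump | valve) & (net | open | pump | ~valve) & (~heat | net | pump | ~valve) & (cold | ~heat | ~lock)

Case lock = True:
  (net) forces net = True.
  (heat | ~net) forces heat = True.
  (~cache | ~net) forces cache = False.
  (cache | ~lock | ~power) forces power = False.
  (cache | valve) forces valve = True.
  (~pump | ~valve) forces pump = False.
  (~cold | ~lock) forces cold = False.
  Clause (cold | power) is falsified — contradiction.
Case lock = False:
  Clause (lock) is falsified — contradiction.
Both cases fail, so the formula is unsatisfiable.

Unsatisfiable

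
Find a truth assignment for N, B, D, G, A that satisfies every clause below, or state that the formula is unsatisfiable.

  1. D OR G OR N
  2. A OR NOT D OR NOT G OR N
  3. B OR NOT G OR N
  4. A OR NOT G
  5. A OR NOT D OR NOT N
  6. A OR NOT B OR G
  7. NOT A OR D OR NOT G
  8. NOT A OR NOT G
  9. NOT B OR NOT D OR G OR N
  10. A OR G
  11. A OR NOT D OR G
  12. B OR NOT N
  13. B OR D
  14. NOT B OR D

N = False, B = False, D = True, G = False, A = True

Set N = False.
Try B = True:
  (NOT B OR D) forces D = True.
  (NOT B OR NOT D OR G OR N) forces G = True.
  (A OR NOT D OR NOT G OR N) forces A = True.
  clause (NOT A OR NOT G) is falsified — backtrack.
So B = False.
  then (B OR NOT G OR N) forces G = False.
  then (A OR G) forces A = True.
  then (B OR D) forces D = True.
All clauses satisfied.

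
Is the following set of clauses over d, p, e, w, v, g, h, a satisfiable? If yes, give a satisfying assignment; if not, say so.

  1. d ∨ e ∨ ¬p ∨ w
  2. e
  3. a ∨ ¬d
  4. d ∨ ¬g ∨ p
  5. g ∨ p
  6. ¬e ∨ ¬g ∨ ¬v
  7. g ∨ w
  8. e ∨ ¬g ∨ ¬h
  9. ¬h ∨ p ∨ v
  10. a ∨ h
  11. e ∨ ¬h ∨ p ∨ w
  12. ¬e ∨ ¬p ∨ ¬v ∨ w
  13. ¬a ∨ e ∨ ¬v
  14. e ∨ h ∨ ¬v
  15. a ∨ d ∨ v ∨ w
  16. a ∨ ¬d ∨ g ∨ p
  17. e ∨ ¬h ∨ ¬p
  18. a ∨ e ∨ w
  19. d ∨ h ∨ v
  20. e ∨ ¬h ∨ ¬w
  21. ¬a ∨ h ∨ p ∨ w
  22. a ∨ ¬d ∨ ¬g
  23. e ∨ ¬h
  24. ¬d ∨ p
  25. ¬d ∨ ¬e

Unit clause (e) forces e = True.
In (¬d ∨ ¬e) only ¬d is left, so d = False.
Try p = False:
  (d ∨ ¬g ∨ p) forces g = False.
  clause (g ∨ p) is falsified — backtrack.
So p = True.
Set w = False.
  then (g ∨ w) forces g = True.
  then (¬e ∨ ¬p ∨ ¬v ∨ w) forces v = False.
  then (a ∨ d ∨ v ∨ w) forces a = True.
  then (d ∨ h ∨ v) forces h = True.
All clauses satisfied.

d=F; p=T; e=T; w=F; v=F; g=T; h=T; a=T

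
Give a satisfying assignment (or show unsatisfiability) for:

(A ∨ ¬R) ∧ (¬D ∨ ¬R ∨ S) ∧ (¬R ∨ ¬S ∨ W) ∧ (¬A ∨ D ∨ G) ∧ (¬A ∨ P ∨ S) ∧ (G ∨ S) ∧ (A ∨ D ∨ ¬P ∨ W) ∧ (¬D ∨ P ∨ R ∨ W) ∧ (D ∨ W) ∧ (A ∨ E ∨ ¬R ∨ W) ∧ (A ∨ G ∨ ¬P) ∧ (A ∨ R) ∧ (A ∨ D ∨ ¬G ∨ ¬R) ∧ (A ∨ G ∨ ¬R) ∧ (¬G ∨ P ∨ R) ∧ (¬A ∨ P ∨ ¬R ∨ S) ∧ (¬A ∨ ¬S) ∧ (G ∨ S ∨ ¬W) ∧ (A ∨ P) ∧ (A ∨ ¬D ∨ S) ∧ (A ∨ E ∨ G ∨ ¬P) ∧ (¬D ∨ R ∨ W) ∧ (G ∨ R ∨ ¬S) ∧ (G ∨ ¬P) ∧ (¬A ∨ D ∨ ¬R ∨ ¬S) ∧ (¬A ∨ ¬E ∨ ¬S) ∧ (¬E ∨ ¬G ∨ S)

Try S = True:
  (¬A ∨ ¬S) forces A = False.
  (A ∨ ¬R) forces R = False.
  clause (A ∨ R) is falsified — backtrack.
So S = False.
  then (G ∨ S) forces G = True.
  then (¬E ∨ ¬G ∨ S) forces E = False.
Set D = True.
  then (¬D ∨ ¬R ∨ S) forces R = False.
  then (A ∨ R) forces A = True.
  then (¬G ∨ P ∨ R) forces P = True.
  then (¬D ∨ R ∨ W) forces W = True.
All clauses satisfied.

S = False, D = True, W = True, R = False, E = False, A = True, G = True, P = True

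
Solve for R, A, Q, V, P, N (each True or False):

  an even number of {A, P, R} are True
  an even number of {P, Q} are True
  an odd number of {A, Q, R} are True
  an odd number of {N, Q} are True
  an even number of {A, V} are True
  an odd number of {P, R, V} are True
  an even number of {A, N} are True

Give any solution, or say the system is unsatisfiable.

Adding constraints 1, 2, 3 mod 2: every variable appears an even number of times on the left, so the left side is 0.
But the right sides sum to 1 (mod 2). 0 ≠ 1 — the system is inconsistent.

Unsatisfiable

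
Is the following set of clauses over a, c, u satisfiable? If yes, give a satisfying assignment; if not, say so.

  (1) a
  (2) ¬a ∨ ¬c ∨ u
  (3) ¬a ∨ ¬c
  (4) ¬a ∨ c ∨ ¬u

Unit clause (a) forces a = True.
In (¬a ∨ ¬c) only ¬c is left, so c = False.
In (¬a ∨ c ∨ ¬u) only ¬u is left, so u = False.
Check each clause:
  (a): a holds.
  (¬a ∨ ¬c ∨ u): ¬c holds.
  (¬a ∨ ¬c): ¬c holds.
  (¬a ∨ c ∨ ¬u): ¬u holds.
All clauses satisfied.

a: True; c: False; u: False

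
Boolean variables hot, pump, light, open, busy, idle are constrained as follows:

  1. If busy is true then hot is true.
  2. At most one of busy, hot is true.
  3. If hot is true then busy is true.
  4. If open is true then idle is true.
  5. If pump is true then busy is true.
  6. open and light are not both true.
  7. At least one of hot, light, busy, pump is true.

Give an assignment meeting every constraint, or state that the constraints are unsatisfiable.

hot = False, pump = False, light = True, open = False, busy = False, idle = True

  (1) busy=F ⇒ hot: vacuous ✓
  (2) {busy, hot}: 0 true — at most one ✓
  (3) hot=F ⇒ busy: vacuous ✓
  (4) open=F ⇒ idle: vacuous ✓
  (5) pump=F ⇒ busy: vacuous ✓
  (6) open=F, light=T — not both ✓
  (7) {hot, light, busy, pump}: 1 true — at least one ✓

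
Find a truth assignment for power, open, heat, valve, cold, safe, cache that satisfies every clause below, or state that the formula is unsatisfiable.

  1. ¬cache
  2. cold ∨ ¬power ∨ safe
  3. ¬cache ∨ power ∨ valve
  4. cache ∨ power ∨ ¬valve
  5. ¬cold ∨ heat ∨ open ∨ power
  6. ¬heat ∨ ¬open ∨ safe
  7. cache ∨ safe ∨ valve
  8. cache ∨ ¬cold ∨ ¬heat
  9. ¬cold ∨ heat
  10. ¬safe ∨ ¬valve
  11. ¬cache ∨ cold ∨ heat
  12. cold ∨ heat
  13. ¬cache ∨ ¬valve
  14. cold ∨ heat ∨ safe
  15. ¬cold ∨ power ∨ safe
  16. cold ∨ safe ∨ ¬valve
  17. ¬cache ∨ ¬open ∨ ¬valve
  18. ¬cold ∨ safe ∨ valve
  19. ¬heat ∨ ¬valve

power: True, open: True, heat: True, valve: False, cold: False, safe: True, cache: False

Unit clause (¬cache) forces cache = False.
Set power = True.
Set open = True.
Try heat = False:
  (¬cold ∨ heat) forces cold = False.
  clause (cold ∨ heat) is falsified — backtrack.
So heat = True.
  then (¬heat ∨ ¬open ∨ safe) forces safe = True.
  then (cache ∨ ¬cold ∨ ¬heat) forces cold = False.
  then (¬safe ∨ ¬valve) forces valve = False.
All clauses satisfied.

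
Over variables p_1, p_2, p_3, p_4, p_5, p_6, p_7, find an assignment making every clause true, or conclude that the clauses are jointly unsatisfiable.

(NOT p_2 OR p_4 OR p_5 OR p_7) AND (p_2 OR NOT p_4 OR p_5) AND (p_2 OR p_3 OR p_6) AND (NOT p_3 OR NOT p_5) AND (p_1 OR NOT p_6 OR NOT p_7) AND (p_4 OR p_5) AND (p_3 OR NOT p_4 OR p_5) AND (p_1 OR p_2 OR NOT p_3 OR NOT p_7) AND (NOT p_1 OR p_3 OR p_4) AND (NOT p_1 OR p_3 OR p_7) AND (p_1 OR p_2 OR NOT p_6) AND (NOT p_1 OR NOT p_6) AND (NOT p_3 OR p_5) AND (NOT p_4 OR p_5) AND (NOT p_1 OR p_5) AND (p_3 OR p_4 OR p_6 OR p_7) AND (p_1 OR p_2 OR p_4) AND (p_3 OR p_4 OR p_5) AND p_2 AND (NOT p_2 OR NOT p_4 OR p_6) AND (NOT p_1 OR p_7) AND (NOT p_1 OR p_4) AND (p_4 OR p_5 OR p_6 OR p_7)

p_1 = False; p_2 = True; p_3 = False; p_4 = False; p_5 = True; p_6 = True; p_7 = False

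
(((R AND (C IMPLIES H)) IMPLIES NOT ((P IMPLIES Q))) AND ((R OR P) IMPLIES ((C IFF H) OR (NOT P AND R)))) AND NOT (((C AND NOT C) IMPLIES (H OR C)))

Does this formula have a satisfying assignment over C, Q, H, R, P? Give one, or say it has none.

UNSATISFIABLE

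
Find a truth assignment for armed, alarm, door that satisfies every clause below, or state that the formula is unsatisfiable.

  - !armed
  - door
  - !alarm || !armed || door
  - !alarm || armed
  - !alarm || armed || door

Unit clause (!armed) forces armed = False.
Unit clause (door) forces door = True.
In (!alarm || armed) only !alarm is left, so alarm = False.
All clauses satisfied.

armed=F, alarm=F, door=T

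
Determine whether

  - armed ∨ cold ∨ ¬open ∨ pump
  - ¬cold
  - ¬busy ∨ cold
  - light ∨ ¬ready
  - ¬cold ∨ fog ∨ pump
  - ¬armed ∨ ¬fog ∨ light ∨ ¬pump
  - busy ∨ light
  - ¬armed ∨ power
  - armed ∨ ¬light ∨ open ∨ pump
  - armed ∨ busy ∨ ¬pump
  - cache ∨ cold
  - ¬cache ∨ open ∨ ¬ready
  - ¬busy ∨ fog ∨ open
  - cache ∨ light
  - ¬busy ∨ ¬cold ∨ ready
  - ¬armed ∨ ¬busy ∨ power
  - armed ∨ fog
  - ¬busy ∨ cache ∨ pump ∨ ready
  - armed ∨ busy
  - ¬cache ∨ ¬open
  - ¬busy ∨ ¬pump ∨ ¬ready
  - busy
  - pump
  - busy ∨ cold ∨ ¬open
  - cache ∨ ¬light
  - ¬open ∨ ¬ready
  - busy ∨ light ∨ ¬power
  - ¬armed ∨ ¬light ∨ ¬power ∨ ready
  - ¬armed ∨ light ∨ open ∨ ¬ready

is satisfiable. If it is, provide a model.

No satisfying assignment exists.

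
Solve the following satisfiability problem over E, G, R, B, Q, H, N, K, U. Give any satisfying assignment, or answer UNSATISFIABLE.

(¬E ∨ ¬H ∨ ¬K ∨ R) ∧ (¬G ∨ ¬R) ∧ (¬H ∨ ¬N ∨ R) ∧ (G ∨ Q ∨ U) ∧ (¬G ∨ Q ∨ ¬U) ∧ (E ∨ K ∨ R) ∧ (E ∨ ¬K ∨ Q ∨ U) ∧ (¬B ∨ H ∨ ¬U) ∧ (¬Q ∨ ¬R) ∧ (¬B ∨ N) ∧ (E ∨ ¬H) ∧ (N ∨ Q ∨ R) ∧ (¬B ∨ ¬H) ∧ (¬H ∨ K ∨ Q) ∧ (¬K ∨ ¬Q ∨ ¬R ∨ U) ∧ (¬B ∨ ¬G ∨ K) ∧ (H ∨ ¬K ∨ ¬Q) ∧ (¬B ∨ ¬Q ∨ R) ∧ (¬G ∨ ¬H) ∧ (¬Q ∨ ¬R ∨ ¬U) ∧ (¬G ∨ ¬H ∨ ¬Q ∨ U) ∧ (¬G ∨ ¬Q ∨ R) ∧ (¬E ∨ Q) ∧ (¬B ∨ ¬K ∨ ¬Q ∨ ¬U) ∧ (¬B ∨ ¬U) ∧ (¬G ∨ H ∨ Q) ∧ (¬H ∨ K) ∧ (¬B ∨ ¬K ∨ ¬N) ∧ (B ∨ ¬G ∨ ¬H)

E=F, G=F, R=T, B=F, Q=F, H=F, N=F, K=T, U=T

Set E = False.
  then (E ∨ ¬H) forces H = False.
Try G = True:
  (¬G ∨ ¬R) forces R = False.
  (E ∨ K ∨ R) forces K = True.
  (H ∨ ¬K ∨ ¬Q) forces Q = False.
  clause (¬G ∨ H ∨ Q) is falsified — backtrack.
So G = False.
Set R = True.
  then (¬Q ∨ ¬R) forces Q = False.
  then (G ∨ Q ∨ U) forces U = True.
  then (¬B ∨ H ∨ ¬U) forces B = False.
Set N = False.
Set K = True.
All clauses satisfied.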